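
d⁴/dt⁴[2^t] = 2^t*log(2)^4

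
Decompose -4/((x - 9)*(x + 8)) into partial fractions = 4/(17*(x + 8)) - 4/(17*(x - 9))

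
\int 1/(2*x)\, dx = log(3*x)/2 + C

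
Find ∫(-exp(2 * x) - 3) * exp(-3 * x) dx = (exp(2*x) + 1)*exp(-3*x) + C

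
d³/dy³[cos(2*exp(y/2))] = exp(3*y/2)*sin(2*exp(y/2)) - exp(y/2)*sin(2*exp(y/2))/4 - 3*exp(y)*cos(2*exp(y/2))/2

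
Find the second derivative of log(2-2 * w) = -1/(w^2 - 2*w + 1)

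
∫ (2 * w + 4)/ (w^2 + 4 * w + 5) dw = log((w + 2)^2 + 1) + C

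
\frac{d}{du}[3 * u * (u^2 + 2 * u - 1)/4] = 9*u^2/4 + 3*u - 3/4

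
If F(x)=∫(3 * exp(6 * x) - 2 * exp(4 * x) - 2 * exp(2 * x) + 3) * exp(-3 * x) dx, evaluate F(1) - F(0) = -exp(-1) + E + (E - exp(-1))^3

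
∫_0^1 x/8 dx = 1/16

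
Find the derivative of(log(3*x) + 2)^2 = (2*log(x) + 2*log(3) + 4)/x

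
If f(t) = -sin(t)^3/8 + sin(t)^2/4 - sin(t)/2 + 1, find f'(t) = (4*sin(t) + 3*cos(t)^2 - 7)*cos(t)/8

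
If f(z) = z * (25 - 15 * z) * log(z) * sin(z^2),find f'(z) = -30*z^3*log(z)*cos(z^2) + 50*z^2*log(z)*cos(z^2) - 30*z*log(z)*sin(z^2) - 15*z*sin(z^2) + 25*log(z)*sin(z^2) + 25*sin(z^2)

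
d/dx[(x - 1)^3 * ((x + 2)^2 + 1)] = 5*x^4 + 4*x^3 - 12*x^2 - 8*x + 11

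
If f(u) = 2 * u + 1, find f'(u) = 2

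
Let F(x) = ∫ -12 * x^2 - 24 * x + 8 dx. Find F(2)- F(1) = -56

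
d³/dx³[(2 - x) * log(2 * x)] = (x + 4)/x^3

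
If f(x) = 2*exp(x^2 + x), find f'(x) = 4*x*exp(x^2 + x) + 2*exp(x^2 + x)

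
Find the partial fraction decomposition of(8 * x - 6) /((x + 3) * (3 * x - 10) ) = 62/(19*(3*x - 10)) + 30/(19*(x + 3))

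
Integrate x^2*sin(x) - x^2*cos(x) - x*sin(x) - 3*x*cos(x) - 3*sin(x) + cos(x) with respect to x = -sqrt(2)*(x^2 + x - 2)*sin(x + pi/4) + C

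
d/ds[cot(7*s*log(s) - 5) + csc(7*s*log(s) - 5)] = -7*(log(s)*cos(7*s*log(s) - 5) + log(s) + cos(7*s*log(s) - 5) + 1)/sin(7*s*log(s) - 5)^2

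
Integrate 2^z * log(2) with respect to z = 2^z + C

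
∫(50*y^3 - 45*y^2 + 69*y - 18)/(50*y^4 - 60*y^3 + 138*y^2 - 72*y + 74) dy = log((5*y^2 - 3*y + 6)^2 + 1)/4 + C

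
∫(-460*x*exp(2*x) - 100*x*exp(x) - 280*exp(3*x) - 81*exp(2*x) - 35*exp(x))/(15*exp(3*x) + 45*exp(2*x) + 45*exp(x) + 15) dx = -(20*x - 13)*(14*exp(x) + 5)/(30*cosh(x) + 30) + C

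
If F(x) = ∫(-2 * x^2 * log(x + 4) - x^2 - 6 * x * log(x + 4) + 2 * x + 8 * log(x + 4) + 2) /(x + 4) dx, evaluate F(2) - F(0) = -4*log(2) + 2*log(6)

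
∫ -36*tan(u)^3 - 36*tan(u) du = -18*tan(u)^2 + C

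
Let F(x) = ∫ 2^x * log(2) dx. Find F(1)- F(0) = 1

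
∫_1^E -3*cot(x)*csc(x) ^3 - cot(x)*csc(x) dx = -csc(1)^3 - csc(1) + csc(E) + csc(E)^3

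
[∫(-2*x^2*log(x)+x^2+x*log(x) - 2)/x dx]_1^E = -2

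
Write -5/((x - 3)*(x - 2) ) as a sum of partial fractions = 5/(x - 2) - 5/(x - 3)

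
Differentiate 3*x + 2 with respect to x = 3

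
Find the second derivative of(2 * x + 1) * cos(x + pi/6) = -2*x*cos(x + pi/6) - 4*sin(x + pi/6) - cos(x + pi/6)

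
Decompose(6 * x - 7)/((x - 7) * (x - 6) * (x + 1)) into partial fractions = -13/(56*(x + 1)) - 29/(7*(x - 6)) + 35/(8*(x - 7))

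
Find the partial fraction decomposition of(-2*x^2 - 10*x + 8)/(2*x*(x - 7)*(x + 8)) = -1/(6*(x + 8)) - 16/(21*(x - 7)) - 1/(14*x)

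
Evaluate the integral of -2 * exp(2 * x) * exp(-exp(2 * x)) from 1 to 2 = -exp(-exp(2)) + exp(-exp(4))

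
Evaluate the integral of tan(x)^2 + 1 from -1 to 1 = 2*tan(1)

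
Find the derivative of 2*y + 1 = 2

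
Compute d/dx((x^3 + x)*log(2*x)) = 3*x^2*log(x) + x^2 + 3*x^2*log(2) + log(x) + log(2) + 1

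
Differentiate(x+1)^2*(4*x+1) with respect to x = 12*x^2 + 18*x + 6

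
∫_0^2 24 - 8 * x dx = 32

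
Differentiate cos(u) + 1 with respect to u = -sin(u)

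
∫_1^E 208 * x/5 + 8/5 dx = 288/5 + (5 - 13*E/5)*(-8*E - 16)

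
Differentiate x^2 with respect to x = 2*x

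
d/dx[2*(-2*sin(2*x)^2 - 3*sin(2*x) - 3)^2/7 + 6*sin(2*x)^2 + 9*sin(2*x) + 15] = 64*sin(2*x)^3*cos(2*x)/7 + 144*sin(2*x)^2*cos(2*x)/7 + 24*sin(4*x) + 198*cos(2*x)/7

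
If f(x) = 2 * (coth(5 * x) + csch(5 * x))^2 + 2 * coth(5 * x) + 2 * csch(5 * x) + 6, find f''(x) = 25*(5*sinh(5*x)/2 + 2*sinh(10*x) + sinh(15*x)/2 + 23*cosh(5*x) + 8*cosh(10*x) + cosh(15*x) + 16)/sinh(5*x)^4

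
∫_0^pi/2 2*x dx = pi^2/4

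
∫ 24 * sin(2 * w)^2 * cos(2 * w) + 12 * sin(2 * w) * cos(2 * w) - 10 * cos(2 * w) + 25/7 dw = 25*w/7 + 4*sin(2*w)^3 + 3*sin(2*w)^2 - 5*sin(2*w) + C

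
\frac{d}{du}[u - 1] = 1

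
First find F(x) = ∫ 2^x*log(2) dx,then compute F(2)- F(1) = 2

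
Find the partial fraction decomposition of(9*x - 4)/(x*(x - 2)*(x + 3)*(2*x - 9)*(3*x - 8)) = -405/(748*(3*x - 8)) + 584/(7425*(2*x - 9)) - 31/(3825*(x + 3)) + 7/(50*(x - 2)) + 1/(108*x)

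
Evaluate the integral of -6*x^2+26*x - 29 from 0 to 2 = -22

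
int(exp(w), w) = exp(w) + C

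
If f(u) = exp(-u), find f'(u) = -exp(-u)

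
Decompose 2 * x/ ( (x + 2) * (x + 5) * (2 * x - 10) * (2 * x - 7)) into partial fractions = -28/(561*(2*x - 7)) + 1/(102*(x + 5)) - 2/(231*(x + 2)) + 1/(42*(x - 5))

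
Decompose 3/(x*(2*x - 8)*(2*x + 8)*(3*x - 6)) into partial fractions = -1/(768*(x + 4)) - 1/(96*(x - 2)) + 1/(256*(x - 4)) + 1/(128*x)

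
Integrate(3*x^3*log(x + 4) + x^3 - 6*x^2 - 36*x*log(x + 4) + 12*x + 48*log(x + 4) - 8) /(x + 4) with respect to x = (x - 2)^3*log(x + 4) + C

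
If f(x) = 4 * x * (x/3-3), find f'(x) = 8*x/3 - 12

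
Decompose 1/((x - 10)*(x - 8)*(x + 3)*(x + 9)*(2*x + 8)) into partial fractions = 1/(19380*(x + 9)) - 1/(1680*(x + 4)) + 1/(1716*(x + 3)) - 1/(8976*(x - 8)) + 1/(13832*(x - 10))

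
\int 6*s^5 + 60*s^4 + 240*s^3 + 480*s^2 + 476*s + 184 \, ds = s^6 + 12*s^5 + 60*s^4 + 160*s^3 + 238*s^2 + 184*s + C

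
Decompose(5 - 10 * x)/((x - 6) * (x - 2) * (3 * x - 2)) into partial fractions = -15/(64*(3*x - 2)) + 15/(16*(x - 2)) - 55/(64*(x - 6))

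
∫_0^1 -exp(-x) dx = -1 + exp(-1)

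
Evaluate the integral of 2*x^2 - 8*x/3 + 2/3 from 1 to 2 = 4/3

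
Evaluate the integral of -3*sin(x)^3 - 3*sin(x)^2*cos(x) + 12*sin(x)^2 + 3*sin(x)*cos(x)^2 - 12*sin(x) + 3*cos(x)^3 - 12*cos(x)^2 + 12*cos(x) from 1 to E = (-2 + cos(E) + sin(E))^3 - (-2 + cos(1) + sin(1))^3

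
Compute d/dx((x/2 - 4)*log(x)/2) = (x*log(x) + x - 8)/(4*x)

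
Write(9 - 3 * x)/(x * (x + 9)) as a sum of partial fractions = -4/(x + 9) + 1/x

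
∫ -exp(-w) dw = exp(-w) + C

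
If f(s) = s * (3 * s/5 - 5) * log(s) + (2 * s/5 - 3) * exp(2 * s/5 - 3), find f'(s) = 4*s*exp(2*s/5 - 3)/25 + 6*s*log(s)/5 + 3*s/5 - 4*exp(2*s/5 - 3)/5 - 5*log(s) - 5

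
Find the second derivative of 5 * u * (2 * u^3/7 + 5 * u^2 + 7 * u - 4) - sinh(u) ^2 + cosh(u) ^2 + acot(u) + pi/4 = (120*u^6 + 1050*u^5 + 730*u^4 + 2100*u^3 + 1100*u^2 + 1064*u + 490)/(7*u^4 + 14*u^2 + 7)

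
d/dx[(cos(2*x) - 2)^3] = -6*(2 - cos(2*x))^2*sin(2*x)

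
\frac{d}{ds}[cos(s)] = -sin(s)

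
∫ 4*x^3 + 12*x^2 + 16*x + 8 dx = x^4 + 4*x^3 + 8*x^2 + 8*x + C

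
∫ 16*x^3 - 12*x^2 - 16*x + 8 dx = 4*x^4 - 4*x^3 - 8*x^2 + 8*x + C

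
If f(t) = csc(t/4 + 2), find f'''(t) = -(cos(t/4 + 2)^2 + 5)*cos(t/4 + 2)/(64*sin(t/4 + 2)^4)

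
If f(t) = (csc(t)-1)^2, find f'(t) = 2*(1 - 1/sin(t))*cos(t)/sin(t)^2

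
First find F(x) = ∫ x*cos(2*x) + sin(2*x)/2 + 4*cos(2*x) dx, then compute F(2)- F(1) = -5*sin(2)/2 + 3*sin(4)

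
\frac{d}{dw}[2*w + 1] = 2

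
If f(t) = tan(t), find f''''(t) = 24*tan(t)^5 + 40*tan(t)^3 + 16*tan(t)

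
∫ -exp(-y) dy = exp(-y) + C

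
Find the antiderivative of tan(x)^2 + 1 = tan(x) + C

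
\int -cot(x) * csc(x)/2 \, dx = csc(x)/2 + C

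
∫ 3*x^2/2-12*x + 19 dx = x^3/2 - 6*x^2 + 19*x + C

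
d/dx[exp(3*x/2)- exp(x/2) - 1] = 3*exp(3*x/2)/2 - exp(x/2)/2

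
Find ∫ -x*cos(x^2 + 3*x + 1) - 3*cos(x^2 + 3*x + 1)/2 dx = -sin(x^2 + 3*x + 1)/2 + C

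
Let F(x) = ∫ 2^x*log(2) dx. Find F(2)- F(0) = 3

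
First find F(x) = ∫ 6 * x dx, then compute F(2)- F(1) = 9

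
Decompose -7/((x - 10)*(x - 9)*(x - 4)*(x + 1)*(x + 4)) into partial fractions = -1/(624*(x + 4)) + 7/(1650*(x + 1)) - 7/(1200*(x - 4)) + 7/(650*(x - 9)) - 1/(132*(x - 10))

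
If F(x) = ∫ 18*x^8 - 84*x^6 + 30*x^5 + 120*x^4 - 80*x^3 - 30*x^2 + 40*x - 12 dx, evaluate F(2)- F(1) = 235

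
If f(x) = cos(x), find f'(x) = -sin(x)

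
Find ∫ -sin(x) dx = cos(x) + C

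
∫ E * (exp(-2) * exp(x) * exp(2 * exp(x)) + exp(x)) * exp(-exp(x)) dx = 2*sinh(exp(x) - 1) + C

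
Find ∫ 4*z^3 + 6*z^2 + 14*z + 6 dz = z^4 + 2*z^3 + 7*z^2 + 6*z + C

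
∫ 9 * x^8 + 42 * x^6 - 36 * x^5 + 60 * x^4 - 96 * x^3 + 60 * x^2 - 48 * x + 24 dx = x^9 + 6*x^7 - 6*x^6 + 12*x^5 - 24*x^4 + 20*x^3 - 24*x^2 + 24*x + C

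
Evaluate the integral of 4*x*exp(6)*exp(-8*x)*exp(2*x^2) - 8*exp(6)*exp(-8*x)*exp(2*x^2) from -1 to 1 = 1 - exp(16)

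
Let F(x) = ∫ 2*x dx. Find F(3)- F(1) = 8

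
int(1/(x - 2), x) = log(x/2 - 1) + C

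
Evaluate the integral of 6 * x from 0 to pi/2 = 3*pi^2/4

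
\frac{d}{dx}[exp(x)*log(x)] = (x*exp(x)*log(x) + exp(x))/x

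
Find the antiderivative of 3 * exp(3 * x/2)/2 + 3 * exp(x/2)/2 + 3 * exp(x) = (exp(x/2) + 1)^3 + C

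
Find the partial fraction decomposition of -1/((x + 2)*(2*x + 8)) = 1/(4*(x + 4)) - 1/(4*(x + 2))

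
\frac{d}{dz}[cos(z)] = -sin(z)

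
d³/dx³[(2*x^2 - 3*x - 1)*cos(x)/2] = x^2*sin(x) - 3*x*sin(x)/2 - 6*x*cos(x) - 13*sin(x)/2 + 9*cos(x)/2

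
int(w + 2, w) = w^2/2 + 2*w + C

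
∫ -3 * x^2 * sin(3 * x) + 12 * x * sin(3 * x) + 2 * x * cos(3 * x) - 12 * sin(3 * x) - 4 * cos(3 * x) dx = (x - 2)^2*cos(3*x) + C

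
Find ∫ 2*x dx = x^2 + C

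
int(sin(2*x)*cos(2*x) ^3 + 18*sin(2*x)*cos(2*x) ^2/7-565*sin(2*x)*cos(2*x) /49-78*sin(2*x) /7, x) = 2*(-49*sin(x)^6 + 182*sin(x)^4 + 83*sin(x)^2 - 468)*sin(x)^2/49 + C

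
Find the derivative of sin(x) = cos(x)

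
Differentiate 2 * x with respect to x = 2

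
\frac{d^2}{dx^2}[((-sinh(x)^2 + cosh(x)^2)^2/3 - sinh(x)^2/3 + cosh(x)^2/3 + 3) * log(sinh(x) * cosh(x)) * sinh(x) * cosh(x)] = 22*(cosh(2*x) - 1)^2*log(sinh(2*x)/2)/(3*sinh(2*x)) + 44*(cosh(2*x) - 1)^2/(3*sinh(2*x)) + 44*log(sinh(2*x)/2)/(3*tanh(2*x)) - 44*log(sinh(2*x)/2)/(3*sinh(2*x)) + 88/(3*tanh(2*x)) - 22/sinh(2*x)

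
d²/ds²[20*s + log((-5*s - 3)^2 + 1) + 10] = (-50*s^2 - 60*s - 16)/(25*s^4 + 60*s^3 + 56*s^2 + 24*s + 4)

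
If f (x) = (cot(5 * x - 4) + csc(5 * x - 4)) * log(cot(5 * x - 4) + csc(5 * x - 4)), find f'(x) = -5*log(1/tan(5*x - 4) + 1/sin(5*x - 4))*cos(5*x - 4)/sin(5*x - 4)^2 - 5*log(1/tan(5*x - 4) + 1/sin(5*x - 4))/sin(5*x - 4)^2 - 5*cos(5*x - 4)/sin(5*x - 4)^2 - 5/sin(5*x - 4)^2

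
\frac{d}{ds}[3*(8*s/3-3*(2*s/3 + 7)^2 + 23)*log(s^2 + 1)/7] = (-8*s^3*log(s^2 + 1) - 8*s^3 - 76*s^2*log(s^2 + 1) - 152*s^2 - 8*s*log(s^2 + 1) - 744*s - 76*log(s^2 + 1))/(7*s^2 + 7)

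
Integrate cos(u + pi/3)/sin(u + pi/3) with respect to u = log(2*sin(u + pi/3)) + C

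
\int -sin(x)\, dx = cos(x) + C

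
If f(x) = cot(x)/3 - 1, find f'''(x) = -2*cot(x)^4 - 8*cot(x)^2/3 - 2/3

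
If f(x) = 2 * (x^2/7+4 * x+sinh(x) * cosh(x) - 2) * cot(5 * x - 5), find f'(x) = -10*x^2/(7*sin(5*x - 5)^2) + 4*x/(7*tan(5*x - 5)) - 40*x/sin(5*x - 5)^2 + 2*cosh(2*x)/tan(5*x - 5) + 8/tan(5*x - 5) - 5*sinh(2*x)/sin(5*x - 5)^2 + 20/sin(5*x - 5)^2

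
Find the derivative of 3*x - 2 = 3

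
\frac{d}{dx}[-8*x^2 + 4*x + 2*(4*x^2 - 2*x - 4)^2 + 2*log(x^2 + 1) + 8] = (128*x^5 - 96*x^4 - 60*x^2 - 124*x + 36)/(x^2 + 1)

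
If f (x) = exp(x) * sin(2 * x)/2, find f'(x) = (sin(2*x)/2 + cos(2*x))*exp(x)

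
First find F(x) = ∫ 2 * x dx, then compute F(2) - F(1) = 3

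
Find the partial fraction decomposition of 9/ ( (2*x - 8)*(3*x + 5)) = -27/(34*(3*x + 5)) + 9/(34*(x - 4))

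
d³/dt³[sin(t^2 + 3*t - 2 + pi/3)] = -8*t^3*cos(t^2 + 3*t - 2 + pi/3) - 36*t^2*cos(t^2 + 3*t - 2 + pi/3) - 12*t*sin(t^2 + 3*t - 2 + pi/3) - 54*t*cos(t^2 + 3*t - 2 + pi/3) - 18*sin(t^2 + 3*t - 2 + pi/3) - 27*cos(t^2 + 3*t - 2 + pi/3)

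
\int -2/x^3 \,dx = x^(-2) + C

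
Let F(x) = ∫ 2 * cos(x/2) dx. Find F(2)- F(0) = 4*sin(1)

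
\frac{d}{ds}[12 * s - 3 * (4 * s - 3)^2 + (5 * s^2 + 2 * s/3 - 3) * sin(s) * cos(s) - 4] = 5*s^2*cos(2*s) + 5*s*sin(2*s) + 2*s*cos(2*s)/3 - 96*s + sin(2*s)/3 - 3*cos(2*s) + 84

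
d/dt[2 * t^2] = 4*t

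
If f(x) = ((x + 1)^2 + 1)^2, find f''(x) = 12*x^2 + 24*x + 16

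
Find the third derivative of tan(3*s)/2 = 81*tan(3*s)^4 + 108*tan(3*s)^2 + 27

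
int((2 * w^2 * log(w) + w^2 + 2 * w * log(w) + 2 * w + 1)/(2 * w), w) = (w + 1)^2*log(w)/2 + C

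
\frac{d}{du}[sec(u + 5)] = tan(u + 5)*sec(u + 5)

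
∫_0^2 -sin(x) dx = -1 + cos(2)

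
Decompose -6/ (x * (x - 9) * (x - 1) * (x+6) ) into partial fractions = 1/(105*(x + 6)) + 3/(28*(x - 1)) - 1/(180*(x - 9)) - 1/(9*x)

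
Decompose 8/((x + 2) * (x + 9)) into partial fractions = -8/(7*(x + 9)) + 8/(7*(x + 2))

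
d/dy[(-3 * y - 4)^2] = 18*y + 24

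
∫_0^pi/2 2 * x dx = pi^2/4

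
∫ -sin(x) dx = cos(x) + C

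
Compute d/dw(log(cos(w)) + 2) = -tan(w)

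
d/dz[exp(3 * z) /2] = 3*exp(3*z)/2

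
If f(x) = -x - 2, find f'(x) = -1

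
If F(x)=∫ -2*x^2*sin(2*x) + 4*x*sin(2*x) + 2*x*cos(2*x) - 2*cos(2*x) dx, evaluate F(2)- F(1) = cos(2)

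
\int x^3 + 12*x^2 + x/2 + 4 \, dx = x^4/4 + 4*x^3 + x^2/4 + 4*x + C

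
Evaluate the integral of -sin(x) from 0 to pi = -2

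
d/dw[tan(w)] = cos(w)^(-2)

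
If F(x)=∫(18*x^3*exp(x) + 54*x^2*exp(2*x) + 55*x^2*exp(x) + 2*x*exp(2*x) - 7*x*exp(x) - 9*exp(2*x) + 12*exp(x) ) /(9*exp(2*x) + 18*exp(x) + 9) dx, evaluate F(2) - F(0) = -7/6 + 151*exp(2)/(9*(1 + exp(2)))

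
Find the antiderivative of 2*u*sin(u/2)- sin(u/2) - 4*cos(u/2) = (2 - 4*u)*cos(u/2) + C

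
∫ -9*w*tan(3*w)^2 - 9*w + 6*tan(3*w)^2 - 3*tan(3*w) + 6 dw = (2 - 3*w)*tan(3*w) + C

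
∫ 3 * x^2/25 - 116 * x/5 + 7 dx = x^3/25 - 58*x^2/5 + 7*x + C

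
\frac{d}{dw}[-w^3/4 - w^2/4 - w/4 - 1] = -3*w^2/4 - w/2 - 1/4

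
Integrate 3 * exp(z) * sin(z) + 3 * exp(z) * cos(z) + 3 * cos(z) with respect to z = (3*exp(z) + 3)*sin(z) + C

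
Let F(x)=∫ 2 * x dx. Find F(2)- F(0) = 4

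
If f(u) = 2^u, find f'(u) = 2^u*log(2)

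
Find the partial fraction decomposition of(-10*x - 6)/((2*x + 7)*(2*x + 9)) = -39/(2*(2*x + 9)) + 29/(2*(2*x + 7))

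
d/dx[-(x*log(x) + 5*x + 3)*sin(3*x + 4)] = -3*x*log(x)*cos(3*x + 4) - 15*x*cos(3*x + 4) - log(x)*sin(3*x + 4) - 6*sin(3*x + 4) - 9*cos(3*x + 4)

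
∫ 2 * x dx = x^2 + C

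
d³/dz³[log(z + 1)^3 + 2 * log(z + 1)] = (6*log(z + 1)^2 - 18*log(z + 1) + 10)/(z^3 + 3*z^2 + 3*z + 1)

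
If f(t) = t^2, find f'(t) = 2*t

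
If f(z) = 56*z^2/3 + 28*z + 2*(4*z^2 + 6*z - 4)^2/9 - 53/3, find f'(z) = 128*z^3/9 + 32*z^2 + 352*z/9 + 52/3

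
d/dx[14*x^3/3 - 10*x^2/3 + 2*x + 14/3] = 14*x^2 - 20*x/3 + 2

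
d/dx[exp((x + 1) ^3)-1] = 3*x^2*exp(x^3 + 3*x^2 + 3*x + 1) + 6*x*exp(x^3 + 3*x^2 + 3*x + 1) + 3*exp(x^3 + 3*x^2 + 3*x + 1)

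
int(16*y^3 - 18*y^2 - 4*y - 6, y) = 4*y^4 - 6*y^3 - 2*y^2 - 6*y + C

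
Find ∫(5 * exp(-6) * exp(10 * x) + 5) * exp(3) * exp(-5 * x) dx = 2*sinh(5*x - 3) + C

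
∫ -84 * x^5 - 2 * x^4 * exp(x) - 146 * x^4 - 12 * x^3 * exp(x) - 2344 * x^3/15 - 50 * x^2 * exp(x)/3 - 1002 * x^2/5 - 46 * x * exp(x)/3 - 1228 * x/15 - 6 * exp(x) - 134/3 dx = -2*(3*x^3 + 6*x^2 + 7*x + 9)*(35*x^3 + 3*x^2 + 5*x*exp(x) + 10*x + 35)/15 + C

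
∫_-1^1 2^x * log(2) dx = 3/2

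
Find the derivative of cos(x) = -sin(x)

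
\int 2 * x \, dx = x^2 + C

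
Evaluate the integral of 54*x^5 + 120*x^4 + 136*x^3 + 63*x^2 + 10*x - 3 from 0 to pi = -81/4 + 24*pi + 32*pi^2 + 24*pi^3 + (-9 + 6*pi + 8*pi^2 + 6*pi^3)^2/4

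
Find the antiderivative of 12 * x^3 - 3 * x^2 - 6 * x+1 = 3*x^4 - x^3 - 3*x^2 + x + C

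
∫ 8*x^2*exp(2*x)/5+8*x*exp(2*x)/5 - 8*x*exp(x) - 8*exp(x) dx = 4*x*(x*exp(x) - 10)*exp(x)/5 + C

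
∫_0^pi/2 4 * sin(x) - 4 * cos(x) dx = 0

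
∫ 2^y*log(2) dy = 2^y + C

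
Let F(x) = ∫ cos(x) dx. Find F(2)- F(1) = -sin(1) + sin(2)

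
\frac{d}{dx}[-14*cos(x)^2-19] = 14*sin(2*x)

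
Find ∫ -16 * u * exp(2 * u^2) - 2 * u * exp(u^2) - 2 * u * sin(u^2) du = -4*exp(2*u^2) - exp(u^2) + cos(u^2) + C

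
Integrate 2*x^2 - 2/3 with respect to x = 2*x^3/3 - 2*x/3 + C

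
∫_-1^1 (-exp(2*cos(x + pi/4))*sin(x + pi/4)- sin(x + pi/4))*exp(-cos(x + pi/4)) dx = -exp(sin(pi/4 + 1)) - exp(-cos(pi/4 + 1)) + exp(-sin(pi/4 + 1)) + exp(cos(pi/4 + 1))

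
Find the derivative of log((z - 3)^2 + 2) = (2*z - 6)/(z^2 - 6*z + 11)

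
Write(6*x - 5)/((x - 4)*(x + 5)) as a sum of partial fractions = 35/(9*(x + 5)) + 19/(9*(x - 4))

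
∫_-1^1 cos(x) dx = 2*sin(1)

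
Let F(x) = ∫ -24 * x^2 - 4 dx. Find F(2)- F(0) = -72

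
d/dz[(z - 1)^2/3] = 2*z/3 - 2/3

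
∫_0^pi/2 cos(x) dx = 1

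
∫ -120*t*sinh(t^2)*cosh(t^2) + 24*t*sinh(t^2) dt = 12*cosh(t^2) - 15*cosh(2*t^2) + C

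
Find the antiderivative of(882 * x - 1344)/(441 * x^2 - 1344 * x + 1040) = log((21*x - 32)^2/16 + 1) + C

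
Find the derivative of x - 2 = 1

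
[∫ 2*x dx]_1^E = -1 + exp(2)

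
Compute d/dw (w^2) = 2*w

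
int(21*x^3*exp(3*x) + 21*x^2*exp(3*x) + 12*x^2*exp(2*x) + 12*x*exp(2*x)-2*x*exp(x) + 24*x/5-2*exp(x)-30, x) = x*(35*x^2*exp(3*x) + 30*x*exp(2*x) + 12*x - 10*exp(x) - 150)/5 + C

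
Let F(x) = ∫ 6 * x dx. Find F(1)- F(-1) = 0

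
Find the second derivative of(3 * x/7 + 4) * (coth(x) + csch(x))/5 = (3*x*cosh(x)^2 + 6*x*cosh(x) + 3*x - 6*sinh(x) - 3*sinh(2*x) + 28*cosh(x)^2 + 56*cosh(x) + 28)/(35*sinh(x)^3)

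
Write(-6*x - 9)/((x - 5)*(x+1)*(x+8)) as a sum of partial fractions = 3/(7*(x + 8)) + 1/(14*(x + 1)) - 1/(2*(x - 5))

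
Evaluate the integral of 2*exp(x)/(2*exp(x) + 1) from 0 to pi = -log(3) + log(1 + 2*exp(pi))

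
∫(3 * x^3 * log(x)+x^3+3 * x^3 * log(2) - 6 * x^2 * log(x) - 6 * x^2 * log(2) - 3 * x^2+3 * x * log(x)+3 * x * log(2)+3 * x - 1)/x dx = (x - 1)^3*log(2*x) + C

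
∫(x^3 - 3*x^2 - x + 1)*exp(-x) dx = (-x^3 + x)*exp(-x) + C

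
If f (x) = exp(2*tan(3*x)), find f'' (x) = 36*((-1 + cos(3*x)^(-2))^2 + sin(3*x)/cos(3*x)^3 - 1 + 2/cos(3*x)^2)*exp(2*tan(3*x))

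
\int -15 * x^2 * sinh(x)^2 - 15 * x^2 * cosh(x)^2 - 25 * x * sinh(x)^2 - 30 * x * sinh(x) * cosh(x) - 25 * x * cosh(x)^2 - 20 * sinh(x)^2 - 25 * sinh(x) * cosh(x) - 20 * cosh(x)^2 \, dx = -5*(3*x^2 + 5*x + 4)*sinh(2*x)/2 + C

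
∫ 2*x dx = x^2 + C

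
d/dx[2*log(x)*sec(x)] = (2*x*log(x)*tan(x)*sec(x) + 2*sec(x))/x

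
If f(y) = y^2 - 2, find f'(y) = 2*y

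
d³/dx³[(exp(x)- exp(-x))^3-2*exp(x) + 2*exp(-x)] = (27*exp(6*x) - 5*exp(4*x) - 5*exp(2*x) + 27)*exp(-3*x)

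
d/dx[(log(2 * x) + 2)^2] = (2*log(x) + 2*log(2) + 4)/x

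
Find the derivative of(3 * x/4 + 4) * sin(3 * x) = 9*x*cos(3*x)/4 + 3*sin(3*x)/4 + 12*cos(3*x)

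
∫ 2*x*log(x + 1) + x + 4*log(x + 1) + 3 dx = ((x + 2)^2 - 1)*log(x + 1) + C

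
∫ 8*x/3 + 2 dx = 4*x^2/3 + 2*x + C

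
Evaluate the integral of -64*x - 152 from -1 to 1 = -304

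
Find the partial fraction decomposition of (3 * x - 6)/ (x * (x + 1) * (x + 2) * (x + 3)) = 5/(2*(x + 3)) - 6/(x + 2) + 9/(2*(x + 1)) - 1/x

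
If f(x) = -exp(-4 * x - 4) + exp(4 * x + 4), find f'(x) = (4*exp(8*x + 8) + 4)*exp(-4*x - 4)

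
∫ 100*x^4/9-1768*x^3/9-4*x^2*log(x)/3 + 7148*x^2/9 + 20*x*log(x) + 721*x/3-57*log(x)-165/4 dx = -(-18*x + 4*(x - 9)^2 + 189)*(-20*x^3 - 8*x^2 + 4*x*log(x) + x + 12)/36 + C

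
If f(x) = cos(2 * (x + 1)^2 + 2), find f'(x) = -4*(x + 1)*sin(2*(x^2 + 2*x + 2))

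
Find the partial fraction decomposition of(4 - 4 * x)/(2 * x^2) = -2/x + 2/x^2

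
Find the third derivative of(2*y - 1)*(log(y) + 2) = (-2*y - 2)/y^3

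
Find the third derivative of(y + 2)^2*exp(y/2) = y^2*exp(y/2)/8 + 2*y*exp(y/2) + 13*exp(y/2)/2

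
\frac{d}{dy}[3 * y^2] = 6*y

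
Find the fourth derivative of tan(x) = 24*tan(x)^5 + 40*tan(x)^3 + 16*tan(x)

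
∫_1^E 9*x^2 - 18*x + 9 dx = 3*(-1 + E)^3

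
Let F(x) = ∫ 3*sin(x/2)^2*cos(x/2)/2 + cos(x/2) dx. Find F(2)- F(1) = -2*sin(1/2) - sin(1/2)^3 + sin(1)^3 + 2*sin(1)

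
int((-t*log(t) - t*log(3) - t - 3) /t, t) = -(t + 3)*log(3*t) + C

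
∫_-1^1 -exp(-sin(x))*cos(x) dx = -exp(sin(1)) + exp(-sin(1))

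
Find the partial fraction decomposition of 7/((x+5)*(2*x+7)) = 14/(3*(2*x + 7)) - 7/(3*(x + 5))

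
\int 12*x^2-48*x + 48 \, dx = 4*x^3 - 24*x^2 + 48*x + C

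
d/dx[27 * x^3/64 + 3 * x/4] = 81*x^2/64 + 3/4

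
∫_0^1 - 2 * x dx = -1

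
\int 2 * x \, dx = x^2 + C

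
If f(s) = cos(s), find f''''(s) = cos(s)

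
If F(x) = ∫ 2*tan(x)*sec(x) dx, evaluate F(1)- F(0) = -2 + 2*sec(1)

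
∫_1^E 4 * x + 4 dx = -8 + 2*(1 + E)^2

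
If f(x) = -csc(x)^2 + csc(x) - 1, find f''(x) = (-1 + 4/sin(x) + 2/sin(x)^2 - 6/sin(x)^3)/sin(x)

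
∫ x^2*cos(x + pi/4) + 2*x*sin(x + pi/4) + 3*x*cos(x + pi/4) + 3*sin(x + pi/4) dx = x*(x + 3)*sin(x + pi/4) + C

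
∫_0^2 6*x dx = 12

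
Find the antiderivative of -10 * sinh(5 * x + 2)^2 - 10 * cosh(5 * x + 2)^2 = -sinh(10*x + 4) + C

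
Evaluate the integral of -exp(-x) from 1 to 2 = -exp(-1) + exp(-2)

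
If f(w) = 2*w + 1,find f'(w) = 2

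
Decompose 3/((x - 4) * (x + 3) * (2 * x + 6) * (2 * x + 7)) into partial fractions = -4/(5*(2*x + 7)) + 39/(98*(x + 3)) - 3/(14*(x + 3)^2) + 1/(490*(x - 4))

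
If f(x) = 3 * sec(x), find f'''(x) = 3*(-1 + 6/cos(x)^2)*sin(x)/cos(x)^2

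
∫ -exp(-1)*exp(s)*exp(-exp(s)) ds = exp(-exp(s) - 1) + C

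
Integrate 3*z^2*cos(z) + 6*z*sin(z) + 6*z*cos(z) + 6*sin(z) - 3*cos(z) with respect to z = (3*(z + 1)^2 - 6)*sin(z) + C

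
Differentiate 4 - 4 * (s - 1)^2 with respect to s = 8 - 8*s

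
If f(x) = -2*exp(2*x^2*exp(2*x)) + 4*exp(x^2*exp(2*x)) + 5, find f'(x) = 8*x^2*exp(x^2*exp(2*x) + 2*x) - 8*x^2*exp(2*x^2*exp(2*x) + 2*x) + 8*x*exp(x^2*exp(2*x) + 2*x) - 8*x*exp(2*x^2*exp(2*x) + 2*x)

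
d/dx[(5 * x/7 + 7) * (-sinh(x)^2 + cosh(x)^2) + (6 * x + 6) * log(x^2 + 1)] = (42*x^2*log(x^2 + 1) + 89*x^2 + 84*x + 42*log(x^2 + 1) + 5)/(7*x^2 + 7)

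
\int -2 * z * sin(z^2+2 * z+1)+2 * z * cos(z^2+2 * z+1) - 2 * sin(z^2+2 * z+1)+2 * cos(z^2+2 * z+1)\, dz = sin((z + 1)^2) + cos((z + 1)^2) + C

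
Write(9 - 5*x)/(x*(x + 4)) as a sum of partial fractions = -29/(4*(x + 4)) + 9/(4*x)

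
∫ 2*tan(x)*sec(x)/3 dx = 2*sec(x)/3 + C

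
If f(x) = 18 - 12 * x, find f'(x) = -12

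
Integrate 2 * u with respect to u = u^2 + C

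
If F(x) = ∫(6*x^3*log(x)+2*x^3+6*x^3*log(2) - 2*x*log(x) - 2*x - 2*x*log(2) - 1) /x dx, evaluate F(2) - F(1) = 23*log(2)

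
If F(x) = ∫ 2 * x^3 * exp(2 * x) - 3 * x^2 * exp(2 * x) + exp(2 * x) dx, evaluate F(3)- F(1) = 8*exp(6)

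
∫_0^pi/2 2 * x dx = pi^2/4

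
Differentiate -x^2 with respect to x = -2*x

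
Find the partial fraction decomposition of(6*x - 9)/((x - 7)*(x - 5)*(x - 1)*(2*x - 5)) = 16/(45*(2*x - 5)) + 1/(24*(x - 1)) - 21/(40*(x - 5)) + 11/(36*(x - 7))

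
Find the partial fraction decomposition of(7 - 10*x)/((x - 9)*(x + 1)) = -17/(10*(x + 1)) - 83/(10*(x - 9))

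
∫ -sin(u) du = cos(u) + C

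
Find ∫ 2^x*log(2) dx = 2^x + C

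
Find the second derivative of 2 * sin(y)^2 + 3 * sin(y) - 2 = -3*sin(y) + 4*cos(2*y)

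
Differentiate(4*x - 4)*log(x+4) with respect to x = (4*x*log(x + 4) + 4*x + 16*log(x + 4) - 4)/(x + 4)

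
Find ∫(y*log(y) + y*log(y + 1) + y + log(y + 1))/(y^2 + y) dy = (log(y) + 1)*log(y + 1) + C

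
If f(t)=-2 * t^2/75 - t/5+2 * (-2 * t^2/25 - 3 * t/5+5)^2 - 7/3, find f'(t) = 32*t^3/625 + 72*t^2/125 - 136*t/75 - 61/5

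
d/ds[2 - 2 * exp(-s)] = 2*exp(-s)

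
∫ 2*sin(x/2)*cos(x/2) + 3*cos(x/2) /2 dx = 3*sin(x/2) - cos(x) + C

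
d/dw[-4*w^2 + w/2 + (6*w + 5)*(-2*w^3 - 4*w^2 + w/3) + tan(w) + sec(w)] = -48*w^3 - 102*w^2 - 44*w + tan(w)^2 + tan(w)*sec(w) + 19/6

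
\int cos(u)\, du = sin(u) + C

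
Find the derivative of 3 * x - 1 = 3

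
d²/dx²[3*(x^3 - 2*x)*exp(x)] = 3*x^3*exp(x) + 18*x^2*exp(x) + 12*x*exp(x) - 12*exp(x)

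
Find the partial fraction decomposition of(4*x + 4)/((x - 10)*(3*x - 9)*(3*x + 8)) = -10/(323*(3*x + 8)) - 16/(357*(x - 3)) + 22/(399*(x - 10))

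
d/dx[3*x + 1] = 3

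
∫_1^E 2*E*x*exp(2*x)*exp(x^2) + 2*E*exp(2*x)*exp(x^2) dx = -exp(4) + exp((1 + E)^2)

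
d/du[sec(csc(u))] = -tan(csc(u))*cot(u)*csc(u)*sec(csc(u))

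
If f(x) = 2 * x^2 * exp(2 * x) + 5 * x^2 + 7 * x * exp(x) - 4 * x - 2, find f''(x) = 8*x^2*exp(2*x) + 16*x*exp(2*x) + 7*x*exp(x) + 4*exp(2*x) + 14*exp(x) + 10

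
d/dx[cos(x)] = -sin(x)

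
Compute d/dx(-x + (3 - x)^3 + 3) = -3*x^2 + 18*x - 28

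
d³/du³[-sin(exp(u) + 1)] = (exp(2*u)*cos(exp(u) + 1) + 3*exp(u)*sin(exp(u) + 1) - cos(exp(u) + 1))*exp(u)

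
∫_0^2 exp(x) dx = -1 + exp(2)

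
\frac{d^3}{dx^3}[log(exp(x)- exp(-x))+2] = (8*exp(4*x) + 8*exp(2*x))/(exp(6*x) - 3*exp(4*x) + 3*exp(2*x) - 1)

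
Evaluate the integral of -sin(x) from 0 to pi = -2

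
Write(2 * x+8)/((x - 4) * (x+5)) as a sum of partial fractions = 2/(9*(x + 5)) + 16/(9*(x - 4))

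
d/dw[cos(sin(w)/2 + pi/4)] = -sin(sin(w)/2 + pi/4)*cos(w)/2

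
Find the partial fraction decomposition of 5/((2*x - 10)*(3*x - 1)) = -15/(28*(3*x - 1)) + 5/(28*(x - 5))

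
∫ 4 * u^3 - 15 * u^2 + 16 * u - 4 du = u^4 - 5*u^3 + 8*u^2 - 4*u + C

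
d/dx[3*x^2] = 6*x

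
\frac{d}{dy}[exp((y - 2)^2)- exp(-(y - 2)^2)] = (2*y*exp(2*y^2 - 8*y + 8) + 2*y - 4*exp(2*y^2 - 8*y + 8) - 4)*exp(-y^2 + 4*y - 4)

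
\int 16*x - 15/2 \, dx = 8*x^2 - 15*x/2 + C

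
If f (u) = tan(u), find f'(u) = cos(u)^(-2)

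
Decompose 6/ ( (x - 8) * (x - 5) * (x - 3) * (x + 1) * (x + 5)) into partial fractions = 3/(2080*(x + 5)) - 1/(144*(x + 1)) + 3/(160*(x - 3)) - 1/(60*(x - 5)) + 2/(585*(x - 8))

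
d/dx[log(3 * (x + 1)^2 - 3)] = (2*x + 2)/(x^2 + 2*x)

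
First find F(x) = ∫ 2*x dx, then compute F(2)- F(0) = 4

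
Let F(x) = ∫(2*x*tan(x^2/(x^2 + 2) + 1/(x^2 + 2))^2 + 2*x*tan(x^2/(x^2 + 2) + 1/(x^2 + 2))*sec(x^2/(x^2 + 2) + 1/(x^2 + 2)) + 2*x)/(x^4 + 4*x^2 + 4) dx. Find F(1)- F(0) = -sec(1/2) - tan(1/2) + tan(2/3) + sec(2/3)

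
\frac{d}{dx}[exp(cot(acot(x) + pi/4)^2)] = (2*exp(cot(acot(x) + pi/4)^2)*cot(acot(x) + pi/4)^3 + 2*exp(cot(acot(x) + pi/4)^2)*cot(acot(x) + pi/4))/(x^2 + 1)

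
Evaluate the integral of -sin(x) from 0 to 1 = -1 + cos(1)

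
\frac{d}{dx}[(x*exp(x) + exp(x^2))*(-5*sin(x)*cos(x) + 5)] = -5*x*exp(x)*sin(2*x)/2 - 5*x*exp(x)*cos(2*x) + 5*x*exp(x) - 5*x*exp(x^2)*sin(2*x) + 10*x*exp(x^2) - 5*exp(x)*sin(2*x)/2 + 5*exp(x) - 5*exp(x^2)*cos(2*x)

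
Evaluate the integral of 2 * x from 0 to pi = pi^2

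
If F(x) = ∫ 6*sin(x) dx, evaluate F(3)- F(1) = 6*cos(1) - 6*cos(3)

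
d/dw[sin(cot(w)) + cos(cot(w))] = -sqrt(2)*cos(pi/4 + 1/tan(w))/sin(w)^2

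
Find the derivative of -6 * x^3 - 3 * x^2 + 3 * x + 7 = -18*x^2 - 6*x + 3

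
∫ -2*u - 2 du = -u^2 - 2*u + C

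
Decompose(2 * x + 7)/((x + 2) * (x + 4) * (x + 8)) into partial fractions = -3/(8*(x + 8)) + 1/(8*(x + 4)) + 1/(4*(x + 2))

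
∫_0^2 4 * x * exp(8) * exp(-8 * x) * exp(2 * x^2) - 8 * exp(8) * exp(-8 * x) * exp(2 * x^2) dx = 1 - exp(8)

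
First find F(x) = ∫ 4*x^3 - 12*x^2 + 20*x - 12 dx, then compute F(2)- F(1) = 5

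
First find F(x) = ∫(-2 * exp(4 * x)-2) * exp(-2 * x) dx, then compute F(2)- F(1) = -exp(4) - exp(-2) + exp(-4) + exp(2)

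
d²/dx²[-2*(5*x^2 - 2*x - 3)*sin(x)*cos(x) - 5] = 20*x^2*sin(2*x) - 8*x*sin(2*x) - 40*x*cos(2*x) - 22*sin(2*x) + 8*cos(2*x)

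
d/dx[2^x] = 2^x*log(2)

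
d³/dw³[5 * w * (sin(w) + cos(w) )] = -5*sqrt(2)*(w*cos(w + pi/4) + 3*sin(w + pi/4))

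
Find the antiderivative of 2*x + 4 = x^2 + 4*x + C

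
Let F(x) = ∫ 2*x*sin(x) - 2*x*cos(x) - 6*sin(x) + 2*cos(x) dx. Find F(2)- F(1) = -2*sin(1) - 2*cos(1)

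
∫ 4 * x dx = 2*x^2 + C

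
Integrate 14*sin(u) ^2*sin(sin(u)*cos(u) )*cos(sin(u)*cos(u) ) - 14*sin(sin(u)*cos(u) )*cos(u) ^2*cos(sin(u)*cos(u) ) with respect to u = 7*cos(sin(2*u))/2 + C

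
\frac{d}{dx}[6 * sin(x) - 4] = 6*cos(x)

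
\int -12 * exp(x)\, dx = -12*exp(x) + C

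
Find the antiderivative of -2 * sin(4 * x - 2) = cos(4*x - 2)/2 + C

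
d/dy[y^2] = 2*y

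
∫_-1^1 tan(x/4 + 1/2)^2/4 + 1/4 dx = -tan(1/4) + tan(3/4)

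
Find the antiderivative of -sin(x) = cos(x) + C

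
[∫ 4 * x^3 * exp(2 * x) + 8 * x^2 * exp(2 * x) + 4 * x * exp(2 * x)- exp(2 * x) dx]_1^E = -3*exp(2) + (-1 + E + exp(2) + 2*exp(3))*exp(2*E)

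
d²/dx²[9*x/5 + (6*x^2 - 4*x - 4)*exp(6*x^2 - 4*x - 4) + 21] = (864*x^4 - 1152*x^3 + 264*x^2 + 80*x - 68)*exp(6*x^2 - 4*x - 4)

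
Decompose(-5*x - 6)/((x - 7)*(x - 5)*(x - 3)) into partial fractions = -21/(8*(x - 3)) + 31/(4*(x - 5)) - 41/(8*(x - 7))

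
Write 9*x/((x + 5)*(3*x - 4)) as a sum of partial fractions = 36/(19*(3*x - 4)) + 45/(19*(x + 5))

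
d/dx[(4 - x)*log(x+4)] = (-x*log(x + 4) - x - 4*log(x + 4) + 4)/(x + 4)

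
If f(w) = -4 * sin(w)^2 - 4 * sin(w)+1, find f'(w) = -4*(2*sin(w) + 1)*cos(w)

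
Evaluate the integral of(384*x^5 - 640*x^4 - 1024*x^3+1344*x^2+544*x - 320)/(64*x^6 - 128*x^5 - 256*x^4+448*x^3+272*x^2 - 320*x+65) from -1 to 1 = 0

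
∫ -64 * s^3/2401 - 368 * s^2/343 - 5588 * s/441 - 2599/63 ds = -16*s^4/2401 - 368*s^3/1029 - 2794*s^2/441 - 2599*s/63 + C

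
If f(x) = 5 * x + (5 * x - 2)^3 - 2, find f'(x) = 375*x^2 - 300*x + 65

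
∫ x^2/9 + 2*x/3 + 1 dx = x^3/27 + x^2/3 + x + C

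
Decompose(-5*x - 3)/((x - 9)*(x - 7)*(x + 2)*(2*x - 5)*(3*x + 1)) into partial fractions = 27/(13090*(3*x + 1)) - 248/(17901*(2*x - 5)) + 7/(4455*(x + 2)) + 19/(1782*(x - 7)) - 6/(1001*(x - 9))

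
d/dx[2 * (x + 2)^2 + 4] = 4*x + 8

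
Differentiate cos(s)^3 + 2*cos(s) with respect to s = (3*sin(s)^2 - 5)*sin(s)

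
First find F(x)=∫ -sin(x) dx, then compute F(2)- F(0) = -1 + cos(2)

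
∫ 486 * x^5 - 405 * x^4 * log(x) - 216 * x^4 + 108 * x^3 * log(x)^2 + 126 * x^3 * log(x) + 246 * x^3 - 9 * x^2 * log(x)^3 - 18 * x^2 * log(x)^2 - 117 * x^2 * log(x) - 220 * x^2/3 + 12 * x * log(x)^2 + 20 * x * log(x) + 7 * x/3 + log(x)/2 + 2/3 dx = x*(-2*x^2*(-9*x + 3*log(x) + 1)^3 + 12*x*(-9*x + 3*log(x) + 1)^2 - 27*x + 9*log(x) + 3)/18 + C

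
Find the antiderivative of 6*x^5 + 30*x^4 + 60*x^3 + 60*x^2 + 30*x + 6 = x^6 + 6*x^5 + 15*x^4 + 20*x^3 + 15*x^2 + 6*x + C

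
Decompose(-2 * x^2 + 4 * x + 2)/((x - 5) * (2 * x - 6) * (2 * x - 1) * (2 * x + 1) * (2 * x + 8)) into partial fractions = 1/(1078*(2*x + 1)) + 7/(810*(2*x - 1)) - 23/(7938*(x + 4)) + 1/(490*(x - 3)) - 7/(1782*(x - 5))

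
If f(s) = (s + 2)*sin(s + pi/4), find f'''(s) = -s*cos(s + pi/4) - 3*sin(s + pi/4) - 2*cos(s + pi/4)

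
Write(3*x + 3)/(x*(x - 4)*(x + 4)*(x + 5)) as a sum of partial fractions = 4/(15*(x + 5)) - 9/(32*(x + 4)) + 5/(96*(x - 4)) - 3/(80*x)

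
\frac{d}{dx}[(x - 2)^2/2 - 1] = x - 2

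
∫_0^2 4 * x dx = 8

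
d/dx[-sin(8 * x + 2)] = -8*cos(8*x + 2)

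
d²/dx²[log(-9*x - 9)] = -1/(x^2 + 2*x + 1)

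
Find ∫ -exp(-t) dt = exp(-t) + C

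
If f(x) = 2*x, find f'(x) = 2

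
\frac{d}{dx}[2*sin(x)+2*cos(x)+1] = -2*sin(x) + 2*cos(x)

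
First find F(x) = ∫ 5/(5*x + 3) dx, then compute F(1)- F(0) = -log(3) + log(8)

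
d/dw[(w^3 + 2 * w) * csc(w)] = (-w^3*cos(w)/sin(w) + 3*w^2 - 2*w*cos(w)/sin(w) + 2)/sin(w)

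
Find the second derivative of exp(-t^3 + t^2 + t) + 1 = 9*t^4*exp(-t^3 + t^2 + t) - 12*t^3*exp(-t^3 + t^2 + t) - 2*t^2*exp(-t^3 + t^2 + t) - 2*t*exp(-t^3 + t^2 + t) + 3*exp(-t^3 + t^2 + t)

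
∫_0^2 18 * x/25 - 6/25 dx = 24/25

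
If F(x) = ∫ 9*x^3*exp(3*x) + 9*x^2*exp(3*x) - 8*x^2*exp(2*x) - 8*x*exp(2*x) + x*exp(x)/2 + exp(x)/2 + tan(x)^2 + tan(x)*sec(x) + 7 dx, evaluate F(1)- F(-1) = -4*exp(2) + 3*exp(-3) + exp(-1)/2 + 4*exp(-2) + E/2 + 2*tan(1) + 12 + 3*exp(3)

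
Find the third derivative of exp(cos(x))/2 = (sin(x) + 6*sin(2*x) + sin(3*x))*exp(cos(x))/8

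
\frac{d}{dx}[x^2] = 2*x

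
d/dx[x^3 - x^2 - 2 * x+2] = 3*x^2 - 2*x - 2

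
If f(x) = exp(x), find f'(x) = exp(x)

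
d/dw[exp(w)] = exp(w)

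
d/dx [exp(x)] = exp(x)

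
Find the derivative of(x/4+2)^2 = x/8 + 1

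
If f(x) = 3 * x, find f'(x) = 3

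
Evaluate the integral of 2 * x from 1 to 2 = 3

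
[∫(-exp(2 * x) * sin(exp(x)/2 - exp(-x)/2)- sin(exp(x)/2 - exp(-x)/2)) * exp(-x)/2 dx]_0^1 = -1 + cos((E - exp(-1))/2)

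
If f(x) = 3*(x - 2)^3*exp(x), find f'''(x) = 3*x^3*exp(x) + 9*x^2*exp(x) - 18*x*exp(x) - 6*exp(x)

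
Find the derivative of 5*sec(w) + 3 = 5*tan(w)*sec(w)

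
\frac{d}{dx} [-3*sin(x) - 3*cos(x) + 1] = 3*sin(x) - 3*cos(x)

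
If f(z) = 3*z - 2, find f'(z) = 3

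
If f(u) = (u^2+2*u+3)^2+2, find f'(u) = 4*u^3 + 12*u^2 + 20*u + 12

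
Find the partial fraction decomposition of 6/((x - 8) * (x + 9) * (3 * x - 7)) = -27/(289*(3*x - 7)) + 3/(289*(x + 9)) + 6/(289*(x - 8))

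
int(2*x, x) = x^2 + C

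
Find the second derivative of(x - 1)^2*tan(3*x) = 18*x^2*tan(3*x)^3 + 18*x^2*tan(3*x) - 36*x*tan(3*x)^3 + 12*x*tan(3*x)^2 - 36*x*tan(3*x) + 12*x + 18*tan(3*x)^3 - 12*tan(3*x)^2 + 20*tan(3*x) - 12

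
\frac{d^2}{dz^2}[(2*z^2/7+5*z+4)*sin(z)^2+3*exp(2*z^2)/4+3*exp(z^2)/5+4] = 12*z^2*exp(2*z^2) + 12*z^2*exp(z^2)/5 + 4*z^2*cos(2*z)/7 + 8*z*sin(2*z)/7 + 10*z*cos(2*z) + 3*exp(2*z^2) + 6*exp(z^2)/5 + 10*sin(2*z) + 54*cos(2*z)/7 + 2/7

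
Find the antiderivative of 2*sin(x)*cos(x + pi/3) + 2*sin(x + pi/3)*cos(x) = -cos(2*x + pi/3) + C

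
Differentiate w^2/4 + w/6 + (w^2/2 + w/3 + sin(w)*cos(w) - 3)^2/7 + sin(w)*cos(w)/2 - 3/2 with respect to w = w^3/7 + 2*w^2*cos(w)^2/7 + 2*w*sin(w)*cos(w)/7 + 4*w*cos(w)^2/21 - 53*w/126 + 4*sin(w)*cos(w)^3/7 - 4*sin(w)*cos(w)/21 - 5*cos(w)^2/7 + 5/21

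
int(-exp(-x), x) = exp(-x) + C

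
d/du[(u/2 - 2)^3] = 3*u^2/8 - 3*u + 6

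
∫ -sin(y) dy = cos(y) + C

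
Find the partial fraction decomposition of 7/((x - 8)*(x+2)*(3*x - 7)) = -63/(221*(3*x - 7)) + 7/(130*(x + 2)) + 7/(170*(x - 8))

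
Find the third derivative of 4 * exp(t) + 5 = 4*exp(t)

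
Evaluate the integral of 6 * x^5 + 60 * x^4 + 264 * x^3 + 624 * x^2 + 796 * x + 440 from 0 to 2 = 5640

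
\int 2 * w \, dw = w^2 + C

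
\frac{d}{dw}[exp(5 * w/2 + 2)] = 5*exp(5*w/2 + 2)/2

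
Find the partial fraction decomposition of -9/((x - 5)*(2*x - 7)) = 6/(2*x - 7) - 3/(x - 5)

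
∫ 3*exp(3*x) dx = exp(3*x) + C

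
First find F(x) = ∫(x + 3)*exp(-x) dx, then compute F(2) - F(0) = 4 - 6*exp(-2)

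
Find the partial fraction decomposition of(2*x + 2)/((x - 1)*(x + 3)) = 1/(x + 3) + 1/(x - 1)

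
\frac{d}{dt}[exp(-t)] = -exp(-t)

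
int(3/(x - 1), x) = 3*log(x - 1) + C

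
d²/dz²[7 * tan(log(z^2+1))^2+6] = 56*(-z^2*sin(2*log(z^2 + 1)) - 4*z^2*cos(2*log(z^2 + 1)) + 8*z^2 + sin(2*log(z^2 + 1)))/((cos(2*log(z^2 + 1)) + 1)^2*(z^4 + 2*z^2 + 1))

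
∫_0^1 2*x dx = 1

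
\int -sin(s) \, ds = cos(s) + C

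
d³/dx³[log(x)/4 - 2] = 1/(2*x^3)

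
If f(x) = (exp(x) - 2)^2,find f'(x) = 2*exp(2*x) - 4*exp(x)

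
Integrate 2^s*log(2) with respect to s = 2^s + C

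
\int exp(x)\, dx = exp(x) + C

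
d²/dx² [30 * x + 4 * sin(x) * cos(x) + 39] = -8*sin(2*x)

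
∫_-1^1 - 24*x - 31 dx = -62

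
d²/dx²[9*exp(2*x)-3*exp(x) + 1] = 36*exp(2*x) - 3*exp(x)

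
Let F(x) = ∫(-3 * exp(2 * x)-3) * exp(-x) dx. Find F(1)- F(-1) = -6*E + 6*exp(-1)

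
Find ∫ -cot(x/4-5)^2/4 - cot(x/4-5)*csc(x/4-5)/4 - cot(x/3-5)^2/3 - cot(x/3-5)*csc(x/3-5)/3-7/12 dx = cot(x/4 - 5) + cot(x/3 - 5) + csc(x/4 - 5) + csc(x/3 - 5) + C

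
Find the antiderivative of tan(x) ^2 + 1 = tan(x) + C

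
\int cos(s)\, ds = sin(s) + C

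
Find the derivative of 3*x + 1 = 3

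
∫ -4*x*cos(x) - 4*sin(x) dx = -4*x*sin(x) + C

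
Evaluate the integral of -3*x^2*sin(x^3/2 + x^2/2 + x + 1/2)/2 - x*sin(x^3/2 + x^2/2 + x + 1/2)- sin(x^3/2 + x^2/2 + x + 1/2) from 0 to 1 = -cos(1/2) + cos(5/2)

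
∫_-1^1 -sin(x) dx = 0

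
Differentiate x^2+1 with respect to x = 2*x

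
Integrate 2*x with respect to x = x^2 + C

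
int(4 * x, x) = 2*x^2 + C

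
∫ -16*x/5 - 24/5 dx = -8*x^2/5 - 24*x/5 + C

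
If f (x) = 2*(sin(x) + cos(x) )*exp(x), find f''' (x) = -8*exp(x)*sin(x)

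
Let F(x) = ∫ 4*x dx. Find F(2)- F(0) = 8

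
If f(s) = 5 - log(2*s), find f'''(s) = -2/s^3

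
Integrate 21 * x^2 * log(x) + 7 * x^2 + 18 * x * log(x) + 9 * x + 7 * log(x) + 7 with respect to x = x*(7*x^2 + 9*x + 7)*log(x) + C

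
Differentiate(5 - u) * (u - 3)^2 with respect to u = -3*u^2 + 22*u - 39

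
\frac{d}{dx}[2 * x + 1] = 2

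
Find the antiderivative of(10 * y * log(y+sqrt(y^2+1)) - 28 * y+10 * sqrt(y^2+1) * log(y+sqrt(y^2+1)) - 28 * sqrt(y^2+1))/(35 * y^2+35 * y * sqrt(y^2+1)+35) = (5*log(y + sqrt(y^2 + 1)) - 28)*log(y + sqrt(y^2 + 1))/35 + C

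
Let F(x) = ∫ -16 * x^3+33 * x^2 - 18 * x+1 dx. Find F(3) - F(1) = -104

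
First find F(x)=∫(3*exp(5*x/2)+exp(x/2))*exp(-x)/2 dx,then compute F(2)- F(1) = -(E - exp(-1))*exp(1/2) + E*(-exp(-2) + exp(2))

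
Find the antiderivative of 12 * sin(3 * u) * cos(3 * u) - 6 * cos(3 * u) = -2*sin(3*u) - cos(6*u) + C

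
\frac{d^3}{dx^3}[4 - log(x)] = -2/x^3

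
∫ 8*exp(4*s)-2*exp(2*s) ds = 2*exp(4*s) - exp(2*s) + C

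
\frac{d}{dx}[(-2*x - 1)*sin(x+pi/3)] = -2*x*cos(x + pi/3) - 2*sin(x + pi/3) - cos(x + pi/3)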